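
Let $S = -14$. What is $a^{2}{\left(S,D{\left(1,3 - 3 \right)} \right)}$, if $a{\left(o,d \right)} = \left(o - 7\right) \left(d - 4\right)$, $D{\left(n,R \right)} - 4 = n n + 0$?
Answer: $441$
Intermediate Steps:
$D{\left(n,R \right)} = 4 + n^{2}$ ($D{\left(n,R \right)} = 4 + \left(n n + 0\right) = 4 + \left(n^{2} + 0\right) = 4 + n^{2}$)
$a{\left(o,d \right)} = \left(-7 + o\right) \left(-4 + d\right)$
$a^{2}{\left(S,D{\left(1,3 - 3 \right)} \right)} = \left(28 - 7 \left(4 + 1^{2}\right) - -56 + \left(4 + 1^{2}\right) \left(-14\right)\right)^{2} = \left(28 - 7 \left(4 + 1\right) + 56 + \left(4 + 1\right) \left(-14\right)\right)^{2} = \left(28 - 35 + 56 + 5 \left(-14\right)\right)^{2} = \left(28 - 35 + 56 - 70\right)^{2} = \left(-21\right)^{2} = 441$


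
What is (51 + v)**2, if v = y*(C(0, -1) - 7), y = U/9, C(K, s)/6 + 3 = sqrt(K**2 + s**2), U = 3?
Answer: 17956/9 ≈ 1995.1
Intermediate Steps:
C(K, s) = -18 + 6*sqrt(K**2 + s**2)
y = 1/3 (y = 3/9 = 3*(1/9) = 1/3 ≈ 0.33333)
v = -19/3 (v = ((-18 + 6*sqrt(0**2 + (-1)**2)) - 7)/3 = ((-18 + 6*sqrt(0 + 1)) - 7)/3 = ((-18 + 6*sqrt(1)) - 7)/3 = ((-18 + 6*1) - 7)/3 = ((-18 + 6) - 7)/3 = (-12 - 7)/3 = (1/3)*(-19) = -19/3 ≈ -6.3333)
(51 + v)**2 = (51 - 19/3)**2 = (134/3)**2 = 17956/9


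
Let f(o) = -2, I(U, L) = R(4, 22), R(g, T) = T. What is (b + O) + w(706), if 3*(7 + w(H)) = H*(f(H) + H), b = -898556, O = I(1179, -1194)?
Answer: -2198599/3 ≈ -7.3287e+5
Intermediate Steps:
I(U, L) = 22
O = 22
w(H) = -7 + H*(-2 + H)/3 (w(H) = -7 + (H*(-2 + H))/3 = -7 + H*(-2 + H)/3)
(b + O) + w(706) = (-898556 + 22) + (-7 - ⅔*706 + (⅓)*706²) = -898534 + (-7 - 1412/3 + (⅓)*498436) = -898534 + (-7 - 1412/3 + 498436/3) = -898534 + 497003/3 = -2198599/3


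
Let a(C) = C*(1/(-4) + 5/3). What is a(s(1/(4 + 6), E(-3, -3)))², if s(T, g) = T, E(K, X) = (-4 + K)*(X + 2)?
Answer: 289/14400 ≈ 0.020069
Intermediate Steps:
E(K, X) = (-4 + K)*(2 + X)
a(C) = 17*C/12 (a(C) = C*(1*(-¼) + 5*(⅓)) = C*(-¼ + 5/3) = C*(17/12) = 17*C/12)
a(s(1/(4 + 6), E(-3, -3)))² = (17/(12*(4 + 6)))² = ((17/12)/10)² = ((17/12)*(⅒))² = (17/120)² = 289/14400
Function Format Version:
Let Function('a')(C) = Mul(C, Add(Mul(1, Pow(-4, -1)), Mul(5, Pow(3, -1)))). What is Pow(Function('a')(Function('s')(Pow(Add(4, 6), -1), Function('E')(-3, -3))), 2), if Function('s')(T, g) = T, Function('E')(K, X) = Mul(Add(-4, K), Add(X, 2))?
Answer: Rational(289, 14400) ≈ 0.020069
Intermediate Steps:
Function('E')(K, X) = Mul(Add(-4, K), Add(2, X))
Function('a')(C) = Mul(Rational(17, 12), C) (Function('a')(C) = Mul(C, Add(Mul(1, Rational(-1, 4)), Mul(5, Rational(1, 3)))) = Mul(C, Add(Rational(-1, 4), Rational(5, 3))) = Mul(C, Rational(17, 12)) = Mul(Rational(17, 12), C))
Pow(Function('a')(Function('s')(Pow(Add(4, 6), -1), Function('E')(-3, -3))), 2) = Pow(Mul(Rational(17, 12), Pow(Add(4, 6), -1)), 2) = Pow(Mul(Rational(17, 12), Pow(10, -1)), 2) = Pow(Mul(Rational(17, 12), Rational(1, 10)), 2) = Pow(Rational(17, 120), 2) = Rational(289, 14400)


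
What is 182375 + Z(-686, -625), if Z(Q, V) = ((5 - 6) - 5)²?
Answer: 182411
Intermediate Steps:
Z(Q, V) = 36 (Z(Q, V) = (-1 - 5)² = (-6)² = 36)
182375 + Z(-686, -625) = 182375 + 36 = 182411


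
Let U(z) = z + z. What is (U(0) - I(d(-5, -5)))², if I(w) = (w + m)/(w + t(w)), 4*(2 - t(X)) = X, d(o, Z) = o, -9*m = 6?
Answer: 4624/441 ≈ 10.485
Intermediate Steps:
m = -⅔ (m = -⅑*6 = -⅔ ≈ -0.66667)
t(X) = 2 - X/4
I(w) = (-⅔ + w)/(2 + 3*w/4) (I(w) = (w - ⅔)/(w + (2 - w/4)) = (-⅔ + w)/(2 + 3*w/4))
U(z) = 2*z
(U(0) - I(d(-5, -5)))² = (2*0 - 4*(-2 + 3*(-5))/(3*(8 + 3*(-5))))² = (0 - 4*(-2 - 15)/(3*(8 - 15)))² = (0 - 4*(-17)/(3*(-7)))² = (0 - 4*(-1)*(-17)/(3*7))² = (0 - 1*68/21)² = (0 - 68/21)² = (-68/21)² = 4624/441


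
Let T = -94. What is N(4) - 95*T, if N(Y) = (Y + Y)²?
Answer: 8994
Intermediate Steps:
N(Y) = 4*Y² (N(Y) = (2*Y)² = 4*Y²)
N(4) - 95*T = 4*4² - 95*(-94) = 4*16 + 8930 = 64 + 8930 = 8994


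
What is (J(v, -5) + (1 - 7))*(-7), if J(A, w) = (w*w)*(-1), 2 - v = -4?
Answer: 217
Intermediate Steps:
v = 6 (v = 2 - 1*(-4) = 2 + 4 = 6)
J(A, w) = -w² (J(A, w) = w²*(-1) = -w²)
(J(v, -5) + (1 - 7))*(-7) = (-1*(-5)² + (1 - 7))*(-7) = (-1*25 - 6)*(-7) = (-25 - 6)*(-7) = -31*(-7) = 217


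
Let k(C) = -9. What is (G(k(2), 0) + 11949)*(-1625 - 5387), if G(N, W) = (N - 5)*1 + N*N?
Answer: -84256192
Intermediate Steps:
G(N, W) = -5 + N + N**2 (G(N, W) = (-5 + N)*1 + N**2 = (-5 + N) + N**2 = -5 + N + N**2)
(G(k(2), 0) + 11949)*(-1625 - 5387) = ((-5 - 9 + (-9)**2) + 11949)*(-1625 - 5387) = ((-5 - 9 + 81) + 11949)*(-7012) = (67 + 11949)*(-7012) = 12016*(-7012) = -84256192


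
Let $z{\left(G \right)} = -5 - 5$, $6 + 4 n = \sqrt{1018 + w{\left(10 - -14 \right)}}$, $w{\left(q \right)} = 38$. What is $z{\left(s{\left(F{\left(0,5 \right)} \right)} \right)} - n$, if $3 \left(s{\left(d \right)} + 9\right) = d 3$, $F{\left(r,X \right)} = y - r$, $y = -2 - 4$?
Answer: $- \frac{17}{2} - \sqrt{66} \approx -16.624$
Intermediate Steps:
$y = -6$
$n = - \frac{3}{2} + \sqrt{66}$ ($n = - \frac{3}{2} + \frac{\sqrt{1018 + 38}}{4} = - \frac{3}{2} + \frac{\sqrt{1056}}{4} = - \frac{3}{2} + \frac{4 \sqrt{66}}{4} = - \frac{3}{2} + \sqrt{66} \approx 6.624$)
$F{\left(r,X \right)} = -6 - r$
$s{\left(d \right)} = -9 + d$ ($s{\left(d \right)} = -9 + \frac{d 3}{3} = -9 + \frac{3 d}{3} = -9 + d$)
$z{\left(G \right)} = -10$ ($z{\left(G \right)} = -5 - 5 = -10$)
$z{\left(s{\left(F{\left(0,5 \right)} \right)} \right)} - n = -10 - \left(- \frac{3}{2} + \sqrt{66}\right) = -10 + \left(\frac{3}{2} - \sqrt{66}\right) = - \frac{17}{2} - \sqrt{66}$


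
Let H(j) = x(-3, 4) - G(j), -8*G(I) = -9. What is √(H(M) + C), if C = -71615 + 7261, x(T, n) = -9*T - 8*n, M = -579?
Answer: 3*I*√114418/4 ≈ 253.69*I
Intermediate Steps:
G(I) = 9/8 (G(I) = -⅛*(-9) = 9/8)
C = -64354
H(j) = -49/8 (H(j) = (-9*(-3) - 8*4) - 1*9/8 = (27 - 32) - 9/8 = -5 - 9/8 = -49/8)
√(H(M) + C) = √(-49/8 - 64354) = √(-514881/8) = 3*I*√114418/4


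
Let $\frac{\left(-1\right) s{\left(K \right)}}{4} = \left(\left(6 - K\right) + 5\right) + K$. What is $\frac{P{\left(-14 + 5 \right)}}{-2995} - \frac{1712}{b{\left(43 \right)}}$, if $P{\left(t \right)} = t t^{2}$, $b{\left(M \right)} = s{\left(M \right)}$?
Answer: $\frac{1289879}{32945} \approx 39.152$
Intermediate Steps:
$s{\left(K \right)} = -44$ ($s{\left(K \right)} = - 4 \left(\left(\left(6 - K\right) + 5\right) + K\right) = - 4 \left(\left(11 - K\right) + K\right) = \left(-4\right) 11 = -44$)
$b{\left(M \right)} = -44$
$P{\left(t \right)} = t^{3}$
$\frac{P{\left(-14 + 5 \right)}}{-2995} - \frac{1712}{b{\left(43 \right)}} = \frac{\left(-14 + 5\right)^{3}}{-2995} - \frac{1712}{-44} = \left(-9\right)^{3} \left(- \frac{1}{2995}\right) - - \frac{428}{11} = \left(-729\right) \left(- \frac{1}{2995}\right) + \frac{428}{11} = \frac{729}{2995} + \frac{428}{11} = \frac{1289879}{32945}$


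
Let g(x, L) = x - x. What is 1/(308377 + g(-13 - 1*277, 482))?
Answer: 1/308377 ≈ 3.2428e-6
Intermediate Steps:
g(x, L) = 0
1/(308377 + g(-13 - 1*277, 482)) = 1/(308377 + 0) = 1/308377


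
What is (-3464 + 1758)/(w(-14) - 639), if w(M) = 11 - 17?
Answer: 1706/645 ≈ 2.6450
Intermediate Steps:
w(M) = -6
(-3464 + 1758)/(w(-14) - 639) = (-3464 + 1758)/(-6 - 639) = -1706/(-645) = -1706*(-1/645) = 1706/645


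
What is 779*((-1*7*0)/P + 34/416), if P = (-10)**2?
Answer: 13243/208 ≈ 63.668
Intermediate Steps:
P = 100
779*((-1*7*0)/P + 34/416) = 779*((-1*7*0)/100 + 34/416) = 779*(-7*0*(1/100) + 34*(1/416)) = 779*(0*(1/100) + 17/208) = 779*(0 + 17/208) = 779*(17/208) = 13243/208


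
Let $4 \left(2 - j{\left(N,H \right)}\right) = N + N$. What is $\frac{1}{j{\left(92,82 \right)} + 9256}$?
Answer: $\frac{1}{9212} \approx 0.00010855$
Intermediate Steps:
$j{\left(N,H \right)} = 2 - \frac{N}{2}$ ($j{\left(N,H \right)} = 2 - \frac{N + N}{4} = 2 - \frac{2 N}{4} = 2 - \frac{N}{2}$)
$\frac{1}{j{\left(92,82 \right)} + 9256} = \frac{1}{\left(2 - 46\right) + 9256} = \frac{1}{-44 + 9256} = \frac{1}{9212}$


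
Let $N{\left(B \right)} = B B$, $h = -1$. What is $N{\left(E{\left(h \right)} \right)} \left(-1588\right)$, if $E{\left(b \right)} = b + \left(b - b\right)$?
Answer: $-1588$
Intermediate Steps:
$E{\left(b \right)} = b$ ($E{\left(b \right)} = b + 0 = b$)
$N{\left(B \right)} = B^{2}$
$N{\left(E{\left(h \right)} \right)} \left(-1588\right) = \left(-1\right)^{2} \left(-1588\right) = 1 \left(-1588\right) = -1588$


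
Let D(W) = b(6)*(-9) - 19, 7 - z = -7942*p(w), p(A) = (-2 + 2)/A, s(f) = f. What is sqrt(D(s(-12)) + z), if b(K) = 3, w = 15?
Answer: I*sqrt(39) ≈ 6.245*I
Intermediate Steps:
p(A) = 0 (p(A) = 0/A = 0)
z = 7 (z = 7 - (-7942)*0 = 7 - 1*0 = 7 + 0 = 7)
D(W) = -46 (D(W) = 3*(-9) - 19 = -27 - 19 = -46)
sqrt(D(s(-12)) + z) = sqrt(-46 + 7) = sqrt(-39) = I*sqrt(39)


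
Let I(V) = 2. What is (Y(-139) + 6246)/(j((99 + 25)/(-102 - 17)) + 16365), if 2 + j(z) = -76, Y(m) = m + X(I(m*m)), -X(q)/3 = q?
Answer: 6101/16287 ≈ 0.37459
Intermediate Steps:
X(q) = -3*q
Y(m) = -6 + m (Y(m) = m - 3*2 = m - 6 = -6 + m)
j(z) = -78 (j(z) = -2 - 76 = -78)
(Y(-139) + 6246)/(j((99 + 25)/(-102 - 17)) + 16365) = ((-6 - 139) + 6246)/(-78 + 16365) = (-145 + 6246)/16287 = 6101*(1/16287) = 6101/16287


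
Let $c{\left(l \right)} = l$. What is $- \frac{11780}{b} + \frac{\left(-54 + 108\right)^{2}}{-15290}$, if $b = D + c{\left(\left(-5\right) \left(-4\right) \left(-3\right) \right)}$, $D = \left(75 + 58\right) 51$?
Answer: $- \frac{99860234}{51397335} \approx -1.9429$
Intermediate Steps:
$D = 6783$ ($D = 133 \cdot 51 = 6783$)
$b = 6723$ ($b = 6783 + \left(-5\right) \left(-4\right) \left(-3\right) = 6783 + 20 \left(-3\right) = 6783 - 60 = 6723$)
$- \frac{11780}{b} + \frac{\left(-54 + 108\right)^{2}}{-15290} = - \frac{11780}{6723} + \frac{\left(-54 + 108\right)^{2}}{-15290} = \left(-11780\right) \frac{1}{6723} + 54^{2} \left(- \frac{1}{15290}\right) = - \frac{11780}{6723} + 2916 \left(- \frac{1}{15290}\right) = - \frac{11780}{6723} - \frac{1458}{7645} = - \frac{99860234}{51397335}$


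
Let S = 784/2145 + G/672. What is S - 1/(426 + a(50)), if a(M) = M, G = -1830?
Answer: -9637669/4084080 ≈ -2.3598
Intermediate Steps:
S = -566417/240240 (S = 784/2145 - 1830/672 = 784*(1/2145) - 1830*1/672 = 784/2145 - 305/112 = -566417/240240 ≈ -2.3577)
S - 1/(426 + a(50)) = -566417/240240 - 1/(426 + 50) = -566417/240240 - 1/476 = -9637669/4084080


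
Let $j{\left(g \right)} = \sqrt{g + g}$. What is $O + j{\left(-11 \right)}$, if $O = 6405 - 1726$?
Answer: $4679 + i \sqrt{22} \approx 4679.0 + 4.6904 i$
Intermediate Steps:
$j{\left(g \right)} = \sqrt{2} \sqrt{g}$ ($j{\left(g \right)} = \sqrt{2 g} = \sqrt{2} \sqrt{g}$)
$O = 4679$
$O + j{\left(-11 \right)} = 4679 + \sqrt{2} \sqrt{-11} = 4679 + \sqrt{2} i \sqrt{11} = 4679 + i \sqrt{22}$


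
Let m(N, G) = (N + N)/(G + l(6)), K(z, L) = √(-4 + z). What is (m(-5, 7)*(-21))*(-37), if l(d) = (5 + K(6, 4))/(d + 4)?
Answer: -5827500/5623 + 77700*√2/5623 ≈ -1016.8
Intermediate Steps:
l(d) = (5 + √2)/(4 + d) (l(d) = (5 + √(-4 + 6))/(d + 4) = (5 + √2)/(4 + d))
m(N, G) = 2*N/(½ + G + √2/10) (m(N, G) = (N + N)/(G + (5 + √2)/(4 + 6)) = (2*N)/(G + (5 + √2)/10) = (2*N)/(G + (½ + √2/10)) = (2*N)/(½ + G + √2/10) = 2*N/(½ + G + √2/10))
(m(-5, 7)*(-21))*(-37) = ((20*(-5)/(5 + √2 + 10*7))*(-21))*(-37) = ((20*(-5)/(5 + √2 + 70))*(-21))*(-37) = ((20*(-5)/(75 + √2))*(-21))*(-37) = (-100/(75 + √2)*(-21))*(-37) = (2100/(75 + √2))*(-37) = -77700/(75 + √2)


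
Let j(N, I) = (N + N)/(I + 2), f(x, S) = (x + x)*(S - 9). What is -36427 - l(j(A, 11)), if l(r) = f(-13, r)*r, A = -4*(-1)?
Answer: -475295/13 ≈ -36561.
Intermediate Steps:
A = 4
f(x, S) = 2*x*(-9 + S) (f(x, S) = (2*x)*(-9 + S) = 2*x*(-9 + S))
j(N, I) = 2*N/(2 + I) (j(N, I) = (2*N)/(2 + I) = 2*N/(2 + I))
l(r) = r*(234 - 26*r) (l(r) = (2*(-13)*(-9 + r))*r = (234 - 26*r)*r = r*(234 - 26*r))
-36427 - l(j(A, 11)) = -36427 - 26*2*4/(2 + 11)*(9 - 2*4/(2 + 11)) = -36427 - 26*2*4/13*(9 - 2*4/13) = -36427 - 26*2*4*(1/13)*(9 - 2*4/13) = -36427 - 26*8*(9 - 1*8/13)/13 = -36427 - 26*8*(9 - 8/13)/13 = -36427 - 26*8*109/(13*13) = -36427 - 1*1744/13 = -36427 - 1744/13 = -475295/13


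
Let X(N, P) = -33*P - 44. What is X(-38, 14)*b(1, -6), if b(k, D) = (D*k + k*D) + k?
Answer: 5566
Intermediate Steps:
b(k, D) = k + 2*D*k (b(k, D) = (D*k + D*k) + k = 2*D*k + k = k + 2*D*k)
X(N, P) = -44 - 33*P
X(-38, 14)*b(1, -6) = (-44 - 33*14)*(1*(1 + 2*(-6))) = (-44 - 462)*(1*(1 - 12)) = -506*(-11) = 5566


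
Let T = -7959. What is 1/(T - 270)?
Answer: -1/8229 ≈ -0.00012152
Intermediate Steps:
1/(T - 270) = 1/(-7959 - 270) = 1/(-8229) = -1/8229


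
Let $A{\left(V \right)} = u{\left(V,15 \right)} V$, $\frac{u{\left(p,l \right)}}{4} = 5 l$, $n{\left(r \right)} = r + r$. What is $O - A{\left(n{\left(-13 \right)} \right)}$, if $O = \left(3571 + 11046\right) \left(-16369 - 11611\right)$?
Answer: $-408975860$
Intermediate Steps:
$n{\left(r \right)} = 2 r$
$u{\left(p,l \right)} = 20 l$ ($u{\left(p,l \right)} = 4 \cdot 5 l = 20 l$)
$A{\left(V \right)} = 300 V$ ($A{\left(V \right)} = 20 \cdot 15 V = 300 V$)
$O = -408983660$ ($O = 14617 \left(-27980\right) = -408983660$)
$O - A{\left(n{\left(-13 \right)} \right)} = -408983660 - 300 \cdot 2 \left(-13\right) = -408983660 - 300 \left(-26\right) = -408983660 - -7800 = -408983660 + 7800 = -408975860$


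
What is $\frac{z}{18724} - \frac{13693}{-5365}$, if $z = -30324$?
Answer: $\frac{23424868}{25113565} \approx 0.93276$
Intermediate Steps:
$\frac{z}{18724} - \frac{13693}{-5365} = - \frac{30324}{18724} - \frac{13693}{-5365} = \left(-30324\right) \frac{1}{18724} - - \frac{13693}{5365} = - \frac{7581}{4681} + \frac{13693}{5365} = \frac{23424868}{25113565}$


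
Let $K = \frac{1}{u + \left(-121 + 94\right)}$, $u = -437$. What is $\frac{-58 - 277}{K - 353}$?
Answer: $\frac{155440}{163793} \approx 0.949$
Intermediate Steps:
$K = - \frac{1}{464}$ ($K = \frac{1}{-437 + \left(-121 + 94\right)} = \frac{1}{-437 - 27} = \frac{1}{-464} = - \frac{1}{464} \approx -0.0021552$)
$\frac{-58 - 277}{K - 353} = \frac{-58 - 277}{- \frac{1}{464} - 353} = - \frac{335}{- \frac{163793}{464}} = \left(-335\right) \left(- \frac{464}{163793}\right) = \frac{155440}{163793}$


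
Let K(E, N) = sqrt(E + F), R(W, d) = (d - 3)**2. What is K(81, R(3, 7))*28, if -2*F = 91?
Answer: 14*sqrt(142) ≈ 166.83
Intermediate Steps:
F = -91/2 (F = -1/2*91 = -91/2 ≈ -45.500)
R(W, d) = (-3 + d)**2
K(E, N) = sqrt(-91/2 + E) (K(E, N) = sqrt(E - 91/2) = sqrt(-91/2 + E))
K(81, R(3, 7))*28 = (sqrt(-182 + 4*81)/2)*28 = (sqrt(-182 + 324)/2)*28 = (sqrt(142)/2)*28 = 14*sqrt(142)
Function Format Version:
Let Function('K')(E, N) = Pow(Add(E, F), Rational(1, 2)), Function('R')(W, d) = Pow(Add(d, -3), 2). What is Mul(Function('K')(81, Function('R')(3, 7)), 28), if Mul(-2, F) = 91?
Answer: Mul(14, Pow(142, Rational(1, 2))) ≈ 166.83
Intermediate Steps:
F = Rational(-91, 2) (F = Mul(Rational(-1, 2), 91) = Rational(-91, 2) ≈ -45.500)
Function('R')(W, d) = Pow(Add(-3, d), 2)
Function('K')(E, N) = Pow(Add(Rational(-91, 2), E), Rational(1, 2)) (Function('K')(E, N) = Pow(Add(E, Rational(-91, 2)), Rational(1, 2)) = Pow(Add(Rational(-91, 2), E), Rational(1, 2)))
Mul(Function('K')(81, Function('R')(3, 7)), 28) = Mul(Mul(Rational(1, 2), Pow(Add(-182, Mul(4, 81)), Rational(1, 2))), 28) = Mul(Mul(Rational(1, 2), Pow(Add(-182, 324), Rational(1, 2))), 28) = Mul(Mul(Rational(1, 2), Pow(142, Rational(1, 2))), 28) = Mul(14, Pow(142, Rational(1, 2)))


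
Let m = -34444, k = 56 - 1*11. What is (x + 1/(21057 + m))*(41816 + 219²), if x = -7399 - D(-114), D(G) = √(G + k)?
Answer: -8892449017678/13387 - 89777*I*√69 ≈ -6.6426e+8 - 7.4574e+5*I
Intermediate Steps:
k = 45 (k = 56 - 11 = 45)
D(G) = √(45 + G) (D(G) = √(G + 45) = √(45 + G))
x = -7399 - I*√69 (x = -7399 - √(45 - 114) = -7399 - √(-69) = -7399 - I*√69 ≈ -7399.0 - 8.3066*I)
(x + 1/(21057 + m))*(41816 + 219²) = ((-7399 - I*√69) + 1/(21057 - 34444))*(41816 + 219²) = ((-7399 - I*√69) + 1/(-13387))*(41816 + 47961) = ((-7399 - I*√69) - 1/13387)*89777 = (-99050414/13387 - I*√69)*89777 = -8892449017678/13387 - 89777*I*√69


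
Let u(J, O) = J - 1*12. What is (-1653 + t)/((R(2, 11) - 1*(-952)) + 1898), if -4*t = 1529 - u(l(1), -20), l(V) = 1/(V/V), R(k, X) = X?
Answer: -2038/2861 ≈ -0.71234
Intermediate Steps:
l(V) = 1 (l(V) = 1/1 = 1)
u(J, O) = -12 + J (u(J, O) = J - 12 = -12 + J)
t = -385 (t = -(1529 - (-12 + 1))/4 = -(1529 - 1*(-11))/4 = -(1529 + 11)/4 = -¼*1540 = -385)
(-1653 + t)/((R(2, 11) - 1*(-952)) + 1898) = (-1653 - 385)/((11 - 1*(-952)) + 1898) = -2038/((11 + 952) + 1898) = -2038/(963 + 1898) = -2038/2861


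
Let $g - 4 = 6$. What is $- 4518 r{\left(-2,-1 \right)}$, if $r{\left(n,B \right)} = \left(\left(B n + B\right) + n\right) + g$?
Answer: $-40662$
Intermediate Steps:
$g = 10$ ($g = 4 + 6 = 10$)
$r{\left(n,B \right)} = 10 + B + n + B n$ ($r{\left(n,B \right)} = \left(\left(B n + B\right) + n\right) + 10 = \left(\left(B + B n\right) + n\right) + 10 = \left(B + n + B n\right) + 10 = 10 + B + n + B n$)
$- 4518 r{\left(-2,-1 \right)} = - 4518 \left(10 - 1 - 2 - -2\right) = - 4518 \left(10 - 1 - 2 + 2\right) = \left(-4518\right) 9 = -40662$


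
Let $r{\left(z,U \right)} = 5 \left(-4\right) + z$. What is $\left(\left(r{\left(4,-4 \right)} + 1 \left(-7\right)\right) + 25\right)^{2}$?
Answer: $4$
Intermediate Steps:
$r{\left(z,U \right)} = -20 + z$
$\left(\left(r{\left(4,-4 \right)} + 1 \left(-7\right)\right) + 25\right)^{2} = \left(\left(\left(-20 + 4\right) + 1 \left(-7\right)\right) + 25\right)^{2} = \left(\left(-16 - 7\right) + 25\right)^{2} = \left(-23 + 25\right)^{2} = 2^{2} = 4$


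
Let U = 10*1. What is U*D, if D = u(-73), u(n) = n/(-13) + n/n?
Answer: 860/13 ≈ 66.154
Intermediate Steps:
u(n) = 1 - n/13 (u(n) = n*(-1/13) + 1 = -n/13 + 1 = 1 - n/13)
D = 86/13 (D = 1 - 1/13*(-73) = 1 + 73/13 = 86/13 ≈ 6.6154)
U = 10
U*D = 10*(86/13) = 860/13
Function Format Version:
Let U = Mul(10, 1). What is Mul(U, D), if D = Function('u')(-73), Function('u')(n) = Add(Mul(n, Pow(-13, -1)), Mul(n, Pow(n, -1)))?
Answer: Rational(860, 13) ≈ 66.154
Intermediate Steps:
Function('u')(n) = Add(1, Mul(Rational(-1, 13), n)) (Function('u')(n) = Add(Mul(n, Rational(-1, 13)), 1) = Add(Mul(Rational(-1, 13), n), 1) = Add(1, Mul(Rational(-1, 13), n)))
D = Rational(86, 13) (D = Add(1, Mul(Rational(-1, 13), -73)) = Add(1, Rational(73, 13)) = Rational(86, 13) ≈ 6.6154)
U = 10
Mul(U, D) = Mul(10, Rational(86, 13)) = Rational(860, 13)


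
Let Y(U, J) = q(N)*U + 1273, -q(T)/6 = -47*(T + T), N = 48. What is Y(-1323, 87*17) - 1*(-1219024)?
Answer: -34595959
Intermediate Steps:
q(T) = 564*T (q(T) = -(-282)*(T + T) = -(-282)*2*T = -(-564)*T = 564*T)
Y(U, J) = 1273 + 27072*U (Y(U, J) = (564*48)*U + 1273 = 27072*U + 1273 = 1273 + 27072*U)
Y(-1323, 87*17) - 1*(-1219024) = (1273 + 27072*(-1323)) - 1*(-1219024) = (1273 - 35816256) + 1219024 = -35814983 + 1219024 = -34595959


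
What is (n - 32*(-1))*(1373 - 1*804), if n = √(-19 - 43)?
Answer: 18208 + 569*I*√62 ≈ 18208.0 + 4480.3*I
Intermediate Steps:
n = I*√62 (n = √(-62) = I*√62 ≈ 7.874*I)
(n - 32*(-1))*(1373 - 1*804) = (I*√62 - 32*(-1))*(1373 - 1*804) = (I*√62 + 32)*(1373 - 804) = (32 + I*√62)*569 = 18208 + 569*I*√62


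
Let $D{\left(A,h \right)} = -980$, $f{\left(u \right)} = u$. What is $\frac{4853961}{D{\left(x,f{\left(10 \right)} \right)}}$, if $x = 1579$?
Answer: $- \frac{693423}{140} \approx -4953.0$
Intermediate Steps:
$\frac{4853961}{D{\left(x,f{\left(10 \right)} \right)}} = \frac{4853961}{-980} = 4853961 \left(- \frac{1}{980}\right) = - \frac{693423}{140}$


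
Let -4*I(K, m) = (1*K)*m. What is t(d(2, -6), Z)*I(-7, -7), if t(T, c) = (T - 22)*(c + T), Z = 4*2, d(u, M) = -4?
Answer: 1274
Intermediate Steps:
I(K, m) = -K*m/4 (I(K, m) = -1*K*m/4 = -K*m/4)
Z = 8
t(T, c) = (-22 + T)*(T + c)
t(d(2, -6), Z)*I(-7, -7) = ((-4)² - 22*(-4) - 22*8 - 4*8)*(-¼*(-7)*(-7)) = (16 + 88 - 176 - 32)*(-49/4) = -104*(-49/4) = 1274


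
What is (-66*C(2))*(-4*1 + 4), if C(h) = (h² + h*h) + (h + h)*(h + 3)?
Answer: 0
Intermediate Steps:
C(h) = 2*h² + 2*h*(3 + h) (C(h) = (h² + h²) + (2*h)*(3 + h) = 2*h² + 2*h*(3 + h))
(-66*C(2))*(-4*1 + 4) = (-132*2*(3 + 2*2))*(-4*1 + 4) = (-132*2*(3 + 4))*(-4 + 4) = -132*2*7*0 = -66*28*0 = -1848*0 = 0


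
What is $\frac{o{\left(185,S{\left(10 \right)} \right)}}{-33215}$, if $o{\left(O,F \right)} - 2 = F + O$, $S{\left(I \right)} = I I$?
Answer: $- \frac{41}{4745} \approx -0.0086407$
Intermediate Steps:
$S{\left(I \right)} = I^{2}$
$o{\left(O,F \right)} = 2 + F + O$ ($o{\left(O,F \right)} = 2 + \left(F + O\right) = 2 + F + O$)
$\frac{o{\left(185,S{\left(10 \right)} \right)}}{-33215} = \frac{2 + 10^{2} + 185}{-33215} = \left(2 + 100 + 185\right) \left(- \frac{1}{33215}\right) = 287 \left(- \frac{1}{33215}\right) = - \frac{41}{4745}$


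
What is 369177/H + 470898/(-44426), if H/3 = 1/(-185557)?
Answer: -507221834959268/22213 ≈ -2.2834e+10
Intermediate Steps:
H = -3/185557 (H = 3/(-185557) = 3*(-1/185557) = -3/185557 ≈ -1.6168e-5)
369177/H + 470898/(-44426) = 369177/(-3/185557) + 470898/(-44426) = 369177*(-185557/3) + 470898*(-1/44426) = -22834458863 - 235449/22213 = -507221834959268/22213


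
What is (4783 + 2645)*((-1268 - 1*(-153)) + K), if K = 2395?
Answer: 9507840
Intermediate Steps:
(4783 + 2645)*((-1268 - 1*(-153)) + K) = (4783 + 2645)*((-1268 - 1*(-153)) + 2395) = 7428*((-1268 + 153) + 2395) = 7428*(-1115 + 2395) = 7428*1280 = 9507840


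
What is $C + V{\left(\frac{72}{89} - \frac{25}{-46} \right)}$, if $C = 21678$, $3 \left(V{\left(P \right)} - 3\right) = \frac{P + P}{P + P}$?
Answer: $\frac{65044}{3} \approx 21681.0$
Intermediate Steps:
$V{\left(P \right)} = \frac{10}{3}$ ($V{\left(P \right)} = 3 + \frac{\left(P + P\right) \frac{1}{P + P}}{3} = 3 + \frac{2 P \frac{1}{2 P}}{3} = 3 + \frac{1}{3} \cdot 1 = 3 + \frac{1}{3} = \frac{10}{3}$)
$C + V{\left(\frac{72}{89} - \frac{25}{-46} \right)} = 21678 + \frac{10}{3} = \frac{65044}{3}$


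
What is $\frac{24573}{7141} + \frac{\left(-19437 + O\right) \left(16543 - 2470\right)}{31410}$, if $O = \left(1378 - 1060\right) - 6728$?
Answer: $- \frac{865576666747}{74766270} \approx -11577.0$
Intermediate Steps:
$O = -6410$ ($O = \left(1378 - 1060\right) - 6728 = 318 - 6728 = -6410$)
$\frac{24573}{7141} + \frac{\left(-19437 + O\right) \left(16543 - 2470\right)}{31410} = \frac{24573}{7141} + \frac{\left(-19437 - 6410\right) \left(16543 - 2470\right)}{31410} = 24573 \cdot \frac{1}{7141} + \left(-25847\right) 14073 \cdot \frac{1}{31410} = \frac{24573}{7141} - \frac{121248277}{10470} = - \frac{865576666747}{74766270}$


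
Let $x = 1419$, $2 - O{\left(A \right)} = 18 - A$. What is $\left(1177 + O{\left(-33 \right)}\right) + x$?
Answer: $2547$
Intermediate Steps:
$O{\left(A \right)} = -16 + A$ ($O{\left(A \right)} = 2 - \left(18 - A\right) = 2 + \left(-18 + A\right) = -16 + A$)
$\left(1177 + O{\left(-33 \right)}\right) + x = \left(1177 - 49\right) + 1419 = 1128 + 1419 = 2547$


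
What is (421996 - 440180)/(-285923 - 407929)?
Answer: 4546/173463 ≈ 0.026207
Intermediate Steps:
(421996 - 440180)/(-285923 - 407929) = -18184/(-693852) = -18184*(-1/693852) = 4546/173463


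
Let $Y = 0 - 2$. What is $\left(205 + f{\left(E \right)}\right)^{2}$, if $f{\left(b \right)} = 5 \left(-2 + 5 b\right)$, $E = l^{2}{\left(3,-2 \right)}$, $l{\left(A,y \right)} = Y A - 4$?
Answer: $7263025$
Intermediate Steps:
$Y = -2$
$l{\left(A,y \right)} = -4 - 2 A$ ($l{\left(A,y \right)} = - 2 A - 4 = -4 - 2 A$)
$E = 100$ ($E = \left(-4 - 6\right)^{2} = \left(-10\right)^{2} = 100$)
$f{\left(b \right)} = -10 + 25 b$
$\left(205 + f{\left(E \right)}\right)^{2} = \left(205 + \left(-10 + 25 \cdot 100\right)\right)^{2} = \left(205 + \left(-10 + 2500\right)\right)^{2} = \left(205 + 2490\right)^{2} = 2695^{2} = 7263025$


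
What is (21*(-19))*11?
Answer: -4389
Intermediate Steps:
(21*(-19))*11 = -399*11 = -4389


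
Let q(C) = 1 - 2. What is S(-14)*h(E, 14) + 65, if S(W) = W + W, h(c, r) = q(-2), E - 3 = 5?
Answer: 93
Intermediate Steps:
E = 8 (E = 3 + 5 = 8)
q(C) = -1
h(c, r) = -1
S(W) = 2*W
S(-14)*h(E, 14) + 65 = (2*(-14))*(-1) + 65 = -28*(-1) + 65 = 28 + 65 = 93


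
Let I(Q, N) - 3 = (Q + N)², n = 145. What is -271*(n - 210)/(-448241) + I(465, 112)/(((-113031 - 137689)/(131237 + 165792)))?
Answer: -11081690665400637/28095745880 ≈ -3.9443e+5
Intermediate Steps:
I(Q, N) = 3 + (N + Q)² (I(Q, N) = 3 + (Q + N)² = 3 + (N + Q)²)
-271*(n - 210)/(-448241) + I(465, 112)/(((-113031 - 137689)/(131237 + 165792))) = -271*(145 - 210)/(-448241) + (3 + (112 + 465)²)/(((-113031 - 137689)/(131237 + 165792))) = -271*(-65)*(-1/448241) + (3 + 577²)/((-250720/297029)) = 17615*(-1/448241) + (3 + 332929)/((-250720*1/297029)) = -17615/448241 + 332932/(-250720/297029) = -17615/448241 + 332932*(-297029/250720) = -17615/448241 - 24722614757/62680 = -11081690665400637/28095745880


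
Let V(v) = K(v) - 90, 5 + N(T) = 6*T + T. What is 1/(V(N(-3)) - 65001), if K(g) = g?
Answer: -1/65117 ≈ -1.5357e-5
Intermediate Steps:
N(T) = -5 + 7*T (N(T) = -5 + (6*T + T) = -5 + 7*T)
V(v) = -90 + v (V(v) = v - 90 = -90 + v)
1/(V(N(-3)) - 65001) = 1/((-90 + (-5 + 7*(-3))) - 65001) = 1/((-90 + (-5 - 21)) - 65001) = 1/((-90 - 26) - 65001) = 1/(-116 - 65001) = 1/(-65117) = -1/65117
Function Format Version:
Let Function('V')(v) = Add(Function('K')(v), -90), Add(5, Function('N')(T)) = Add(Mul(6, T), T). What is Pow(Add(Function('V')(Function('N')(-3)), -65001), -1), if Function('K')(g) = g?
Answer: Rational(-1, 65117) ≈ -1.5357e-5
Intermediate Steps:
Function('N')(T) = Add(-5, Mul(7, T)) (Function('N')(T) = Add(-5, Add(Mul(6, T), T)) = Add(-5, Mul(7, T)))
Function('V')(v) = Add(-90, v) (Function('V')(v) = Add(v, -90) = Add(-90, v))
Pow(Add(Function('V')(Function('N')(-3)), -65001), -1) = Pow(Add(Add(-90, Add(-5, Mul(7, -3))), -65001), -1) = Pow(Add(Add(-90, Add(-5, -21)), -65001), -1) = Pow(Add(Add(-90, -26), -65001), -1) = Pow(Add(-116, -65001), -1) = Pow(-65117, -1) = Rational(-1, 65117)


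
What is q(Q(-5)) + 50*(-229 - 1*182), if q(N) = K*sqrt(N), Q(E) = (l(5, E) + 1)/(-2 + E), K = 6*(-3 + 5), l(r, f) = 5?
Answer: -20550 + 12*I*sqrt(42)/7 ≈ -20550.0 + 11.11*I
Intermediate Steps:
K = 12 (K = 6*2 = 12)
Q(E) = 6/(-2 + E) (Q(E) = (5 + 1)/(-2 + E) = 6/(-2 + E))
q(N) = 12*sqrt(N)
q(Q(-5)) + 50*(-229 - 1*182) = 12*sqrt(6/(-2 - 5)) + 50*(-229 - 1*182) = 12*sqrt(6/(-7)) + 50*(-229 - 182) = 12*sqrt(6*(-1/7)) + 50*(-411) = 12*sqrt(-6/7) - 20550 = 12*(I*sqrt(42)/7) - 20550 = 12*I*sqrt(42)/7 - 20550 = -20550 + 12*I*sqrt(42)/7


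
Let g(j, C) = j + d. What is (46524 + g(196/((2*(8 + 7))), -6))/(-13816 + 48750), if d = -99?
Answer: 696473/524010 ≈ 1.3291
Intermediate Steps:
g(j, C) = -99 + j (g(j, C) = j - 99 = -99 + j)
(46524 + g(196/((2*(8 + 7))), -6))/(-13816 + 48750) = (46524 + (-99 + 196/((2*(8 + 7)))))/(-13816 + 48750) = (46524 + (-99 + 196/((2*15))))/34934 = (46524 + (-99 + 196/30))*(1/34934) = (46524 + (-99 + 196*(1/30)))*(1/34934) = (46524 + (-99 + 98/15))*(1/34934) = (46524 - 1387/15)*(1/34934) = (696473/15)*(1/34934) = 696473/524010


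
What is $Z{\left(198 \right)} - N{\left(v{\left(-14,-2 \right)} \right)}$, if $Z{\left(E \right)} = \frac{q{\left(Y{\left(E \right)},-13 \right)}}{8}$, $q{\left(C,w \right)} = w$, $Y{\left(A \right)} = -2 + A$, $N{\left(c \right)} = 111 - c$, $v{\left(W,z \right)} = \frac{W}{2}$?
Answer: $- \frac{957}{8} \approx -119.63$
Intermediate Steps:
$v{\left(W,z \right)} = \frac{W}{2}$ ($v{\left(W,z \right)} = W \frac{1}{2} = \frac{W}{2}$)
$Z{\left(E \right)} = - \frac{13}{8}$
$Z{\left(198 \right)} - N{\left(v{\left(-14,-2 \right)} \right)} = - \frac{13}{8} - \left(111 - \frac{1}{2} \left(-14\right)\right) = - \frac{13}{8} - \left(111 - -7\right) = - \frac{13}{8} - \left(111 + 7\right) = - \frac{13}{8} - 118 = - \frac{957}{8}$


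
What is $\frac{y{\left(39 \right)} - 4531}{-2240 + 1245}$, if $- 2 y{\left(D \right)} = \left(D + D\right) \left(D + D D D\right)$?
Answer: $\frac{2319493}{995} \approx 2331.1$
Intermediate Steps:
$y{\left(D \right)} = - D \left(D + D^{3}\right)$ ($y{\left(D \right)} = - \frac{\left(D + D\right) \left(D + D D D\right)}{2} = - \frac{2 D \left(D + D^{2} D\right)}{2} = - \frac{2 D \left(D + D^{3}\right)}{2} = - D \left(D + D^{3}\right)$)
$\frac{y{\left(39 \right)} - 4531}{-2240 + 1245} = \frac{\left(- 39^{2} - 39^{4}\right) - 4531}{-2240 + 1245} = \frac{\left(\left(-1\right) 1521 - 2313441\right) - 4531}{-995} = \left(\left(-1521 - 2313441\right) - 4531\right) \left(- \frac{1}{995}\right) = \left(-2314962 - 4531\right) \left(- \frac{1}{995}\right) = \left(-2319493\right) \left(- \frac{1}{995}\right) = \frac{2319493}{995}$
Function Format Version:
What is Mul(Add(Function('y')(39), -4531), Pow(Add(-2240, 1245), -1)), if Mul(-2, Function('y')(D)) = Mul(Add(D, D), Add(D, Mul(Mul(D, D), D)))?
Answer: Rational(2319493, 995) ≈ 2331.1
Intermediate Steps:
Function('y')(D) = Mul(-1, D, Add(D, Pow(D, 3))) (Function('y')(D) = Mul(Rational(-1, 2), Mul(Add(D, D), Add(D, Mul(Mul(D, D), D)))) = Mul(Rational(-1, 2), Mul(Mul(2, D), Add(D, Mul(Pow(D, 2), D)))) = Mul(Rational(-1, 2), Mul(Mul(2, D), Add(D, Pow(D, 3)))) = Mul(Rational(-1, 2), Mul(2, D, Add(D, Pow(D, 3)))) = Mul(-1, D, Add(D, Pow(D, 3))))
Mul(Add(Function('y')(39), -4531), Pow(Add(-2240, 1245), -1)) = Mul(Add(Add(Mul(-1, Pow(39, 2)), Mul(-1, Pow(39, 4))), -4531), Pow(Add(-2240, 1245), -1)) = Mul(Add(Add(Mul(-1, 1521), Mul(-1, 2313441)), -4531), Pow(-995, -1)) = Mul(Add(Add(-1521, -2313441), -4531), Rational(-1, 995)) = Mul(Add(-2314962, -4531), Rational(-1, 995)) = Mul(-2319493, Rational(-1, 995)) = Rational(2319493, 995)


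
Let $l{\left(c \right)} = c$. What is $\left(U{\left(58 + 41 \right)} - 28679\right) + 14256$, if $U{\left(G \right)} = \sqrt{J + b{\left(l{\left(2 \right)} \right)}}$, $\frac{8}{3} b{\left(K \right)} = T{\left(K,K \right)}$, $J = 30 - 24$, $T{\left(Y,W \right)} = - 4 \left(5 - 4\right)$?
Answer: $-14423 + \frac{3 \sqrt{2}}{2} \approx -14421.0$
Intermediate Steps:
$T{\left(Y,W \right)} = -4$ ($T{\left(Y,W \right)} = \left(-4\right) 1 = -4$)
$J = 6$ ($J = 30 - 24 = 6$)
$b{\left(K \right)} = - \frac{3}{2}$ ($b{\left(K \right)} = \frac{3}{8} \left(-4\right) = - \frac{3}{2}$)
$U{\left(G \right)} = \frac{3 \sqrt{2}}{2}$ ($U{\left(G \right)} = \sqrt{6 - \frac{3}{2}} = \sqrt{\frac{9}{2}} = \frac{3 \sqrt{2}}{2}$)
$\left(U{\left(58 + 41 \right)} - 28679\right) + 14256 = \left(\frac{3 \sqrt{2}}{2} - 28679\right) + 14256 = \left(-28679 + \frac{3 \sqrt{2}}{2}\right) + 14256 = -14423 + \frac{3 \sqrt{2}}{2}$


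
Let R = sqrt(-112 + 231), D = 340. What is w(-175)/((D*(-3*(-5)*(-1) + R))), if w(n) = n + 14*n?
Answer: 7875/7208 + 525*sqrt(119)/7208 ≈ 1.8871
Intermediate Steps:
w(n) = 15*n
R = sqrt(119) ≈ 10.909
w(-175)/((D*(-3*(-5)*(-1) + R))) = (15*(-175))/((340*(-3*(-5)*(-1) + sqrt(119)))) = -2625*1/(340*(15*(-1) + sqrt(119))) = -2625*1/(340*(-15 + sqrt(119))) = -2625/(-5100 + 340*sqrt(119))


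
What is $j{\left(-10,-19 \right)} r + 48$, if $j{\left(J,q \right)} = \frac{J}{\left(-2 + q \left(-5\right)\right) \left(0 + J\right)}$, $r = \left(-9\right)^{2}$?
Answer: $\frac{1515}{31} \approx 48.871$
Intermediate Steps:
$r = 81$
$j{\left(J,q \right)} = \frac{1}{-2 - 5 q}$ ($j{\left(J,q \right)} = \frac{J}{\left(-2 - 5 q\right) J} = \frac{J}{J \left(-2 - 5 q\right)} = J \frac{1}{J \left(-2 - 5 q\right)} = \frac{1}{-2 - 5 q}$)
$j{\left(-10,-19 \right)} r + 48 = - \frac{1}{2 + 5 \left(-19\right)} 81 + 48 = - \frac{1}{2 - 95} \cdot 81 + 48 = - \frac{1}{-93} \cdot 81 + 48 = \left(-1\right) \left(- \frac{1}{93}\right) 81 + 48 = \frac{1}{93} \cdot 81 + 48 = \frac{27}{31} + 48 = \frac{1515}{31}$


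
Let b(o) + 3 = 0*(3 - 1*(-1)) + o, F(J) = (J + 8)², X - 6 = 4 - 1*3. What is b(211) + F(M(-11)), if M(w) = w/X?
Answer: 12217/49 ≈ 249.33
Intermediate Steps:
X = 7 (X = 6 + (4 - 1*3) = 6 + (4 - 3) = 6 + 1 = 7)
M(w) = w/7
F(J) = (8 + J)²
b(o) = -3 + o (b(o) = -3 + (0*(3 - 1*(-1)) + o) = -3 + (0*(3 + 1) + o) = -3 + (0*4 + o) = -3 + (0 + o) = -3 + o)
b(211) + F(M(-11)) = (-3 + 211) + (8 + (⅐)*(-11))² = 208 + (8 - 11/7)² = 208 + (45/7)² = 208 + 2025/49 = 12217/49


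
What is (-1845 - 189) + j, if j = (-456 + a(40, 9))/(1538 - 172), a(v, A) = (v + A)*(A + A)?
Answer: -1389009/683 ≈ -2033.7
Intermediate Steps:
a(v, A) = 2*A*(A + v) (a(v, A) = (A + v)*(2*A) = 2*A*(A + v))
j = 213/683 (j = (-456 + 2*9*(9 + 40))/(1538 - 172) = (-456 + 2*9*49)/1366 = (-456 + 882)*(1/1366) = 426*(1/1366) = 213/683 ≈ 0.31186)
(-1845 - 189) + j = (-1845 - 189) + 213/683 = -2034 + 213/683 = -1389009/683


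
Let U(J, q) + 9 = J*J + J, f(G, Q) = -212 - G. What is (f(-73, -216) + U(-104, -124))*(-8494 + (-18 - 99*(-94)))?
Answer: 8387816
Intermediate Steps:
U(J, q) = -9 + J + J² (U(J, q) = -9 + (J*J + J) = -9 + (J² + J) = -9 + (J + J²) = -9 + J + J²)
(f(-73, -216) + U(-104, -124))*(-8494 + (-18 - 99*(-94))) = ((-212 - 1*(-73)) + (-9 - 104 + (-104)²))*(-8494 + (-18 - 99*(-94))) = ((-212 + 73) + (-9 - 104 + 10816))*(-8494 + (-18 + 9306)) = (-139 + 10703)*(-8494 + 9288) = 10564*794 = 8387816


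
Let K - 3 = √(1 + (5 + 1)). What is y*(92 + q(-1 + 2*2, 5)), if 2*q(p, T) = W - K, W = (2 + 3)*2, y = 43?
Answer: 8213/2 - 43*√7/2 ≈ 4049.6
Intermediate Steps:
W = 10 (W = 5*2 = 10)
K = 3 + √7 (K = 3 + √(1 + (5 + 1)) = 3 + √(1 + 6) = 3 + √7 ≈ 5.6458)
q(p, T) = 7/2 - √7/2 (q(p, T) = (10 - (3 + √7))/2 = (10 + (-3 - √7))/2 = (7 - √7)/2 = 7/2 - √7/2)
y*(92 + q(-1 + 2*2, 5)) = 43*(92 + (7/2 - √7/2)) = 43*(191/2 - √7/2) = 8213/2 - 43*√7/2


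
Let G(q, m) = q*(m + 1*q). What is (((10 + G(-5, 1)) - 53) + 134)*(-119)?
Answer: -13209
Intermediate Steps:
G(q, m) = q*(m + q)
(((10 + G(-5, 1)) - 53) + 134)*(-119) = (((10 - 5*(1 - 5)) - 53) + 134)*(-119) = (((10 - 5*(-4)) - 53) + 134)*(-119) = (((10 + 20) - 53) + 134)*(-119) = ((30 - 53) + 134)*(-119) = (-23 + 134)*(-119) = 111*(-119) = -13209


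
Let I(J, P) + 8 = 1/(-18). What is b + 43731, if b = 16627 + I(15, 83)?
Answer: 1086299/18 ≈ 60350.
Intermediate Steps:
I(J, P) = -145/18 (I(J, P) = -8 + 1/(-18) = -8 - 1/18 = -145/18)
b = 299141/18 (b = 16627 - 145/18 = 299141/18 ≈ 16619.)
b + 43731 = 299141/18 + 43731 = 1086299/18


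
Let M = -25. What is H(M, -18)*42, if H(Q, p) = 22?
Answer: 924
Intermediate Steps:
H(M, -18)*42 = 22*42 = 924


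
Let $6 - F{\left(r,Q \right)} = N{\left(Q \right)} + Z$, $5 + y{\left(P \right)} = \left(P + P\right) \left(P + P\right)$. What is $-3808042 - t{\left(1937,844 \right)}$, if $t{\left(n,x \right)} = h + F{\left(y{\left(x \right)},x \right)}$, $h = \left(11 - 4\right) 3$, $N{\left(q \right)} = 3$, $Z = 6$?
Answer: $-3808060$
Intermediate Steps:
$y{\left(P \right)} = -5 + 4 P^{2}$ ($y{\left(P \right)} = -5 + \left(P + P\right) \left(P + P\right) = -5 + 2 P 2 P = -5 + 4 P^{2}$)
$F{\left(r,Q \right)} = -3$ ($F{\left(r,Q \right)} = 6 - \left(3 + 6\right) = 6 - 9 = -3$)
$h = 21$ ($h = 7 \cdot 3 = 21$)
$t{\left(n,x \right)} = 18$ ($t{\left(n,x \right)} = 21 - 3 = 18$)
$-3808042 - t{\left(1937,844 \right)} = -3808042 - 18 = -3808060$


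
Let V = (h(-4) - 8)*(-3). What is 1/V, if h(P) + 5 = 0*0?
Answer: 1/39 ≈ 0.025641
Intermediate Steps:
h(P) = -5 (h(P) = -5 + 0*0 = -5 + 0 = -5)
V = 39 (V = (-5 - 8)*(-3) = -13*(-3) = 39)
1/V = 1/39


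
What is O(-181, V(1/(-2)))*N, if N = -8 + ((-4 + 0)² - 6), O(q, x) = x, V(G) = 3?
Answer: 6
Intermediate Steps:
N = 2 (N = -8 + ((-4)² - 6) = -8 + (16 - 6) = -8 + 10 = 2)
O(-181, V(1/(-2)))*N = 3*2 = 6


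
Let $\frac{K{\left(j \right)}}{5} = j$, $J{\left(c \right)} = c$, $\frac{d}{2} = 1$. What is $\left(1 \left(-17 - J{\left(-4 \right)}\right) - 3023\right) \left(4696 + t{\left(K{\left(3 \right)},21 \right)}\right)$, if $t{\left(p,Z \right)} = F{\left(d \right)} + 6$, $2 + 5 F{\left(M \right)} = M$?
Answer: $-14275272$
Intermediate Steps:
$d = 2$ ($d = 2 \cdot 1 = 2$)
$F{\left(M \right)} = - \frac{2}{5} + \frac{M}{5}$
$K{\left(j \right)} = 5 j$
$t{\left(p,Z \right)} = 6$ ($t{\left(p,Z \right)} = \left(- \frac{2}{5} + \frac{1}{5} \cdot 2\right) + 6 = \left(- \frac{2}{5} + \frac{2}{5}\right) + 6 = 0 + 6 = 6$)
$\left(1 \left(-17 - J{\left(-4 \right)}\right) - 3023\right) \left(4696 + t{\left(K{\left(3 \right)},21 \right)}\right) = \left(1 \left(-17 - -4\right) - 3023\right) \left(4696 + 6\right) = \left(1 \left(-17 + 4\right) - 3023\right) 4702 = \left(1 \left(-13\right) - 3023\right) 4702 = \left(-13 - 3023\right) 4702 = \left(-3036\right) 4702 = -14275272$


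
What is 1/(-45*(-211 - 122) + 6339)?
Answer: 1/21324 ≈ 4.6896e-5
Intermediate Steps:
1/(-45*(-211 - 122) + 6339) = 1/(-45*(-333) + 6339) = 1/(14985 + 6339) = 1/21324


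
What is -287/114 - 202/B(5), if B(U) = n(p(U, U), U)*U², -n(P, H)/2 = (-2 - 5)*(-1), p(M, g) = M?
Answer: -38711/19950 ≈ -1.9404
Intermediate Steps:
n(P, H) = -14 (n(P, H) = -2*(-2 - 5)*(-1) = -(-14)*(-1) = -2*7 = -14)
B(U) = -14*U²
-287/114 - 202/B(5) = -287/114 - 202/((-14*5²)) = -287*1/114 - 202/((-14*25)) = -287/114 - 202/(-350) = -287/114 - 202*(-1/350) = -287/114 + 101/175 = -38711/19950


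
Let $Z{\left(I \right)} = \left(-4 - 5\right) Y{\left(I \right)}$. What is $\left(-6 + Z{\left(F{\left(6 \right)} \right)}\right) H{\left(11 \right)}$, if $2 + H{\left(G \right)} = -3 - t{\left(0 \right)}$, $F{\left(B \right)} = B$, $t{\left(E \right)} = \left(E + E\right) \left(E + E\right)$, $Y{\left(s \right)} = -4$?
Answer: $-150$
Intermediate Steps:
$t{\left(E \right)} = 4 E^{2}$ ($t{\left(E \right)} = 2 E 2 E = 4 E^{2}$)
$Z{\left(I \right)} = 36$ ($Z{\left(I \right)} = \left(-4 - 5\right) \left(-4\right) = \left(-9\right) \left(-4\right) = 36$)
$H{\left(G \right)} = -5$ ($H{\left(G \right)} = -2 - \left(3 + 4 \cdot 0^{2}\right) = -2 - \left(3 + 4 \cdot 0\right) = -2 - 3 = -5$)
$\left(-6 + Z{\left(F{\left(6 \right)} \right)}\right) H{\left(11 \right)} = \left(-6 + 36\right) \left(-5\right) = 30 \left(-5\right) = -150$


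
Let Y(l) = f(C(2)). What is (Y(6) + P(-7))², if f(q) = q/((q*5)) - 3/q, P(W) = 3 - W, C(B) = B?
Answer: 7569/100 ≈ 75.690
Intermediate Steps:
f(q) = ⅕ - 3/q (f(q) = q/((5*q)) - 3/q = q*(1/(5*q)) - 3/q = ⅕ - 3/q)
Y(l) = -13/10 (Y(l) = (⅕)*(-15 + 2)/2 = (⅕)*(½)*(-13) = -13/10)
(Y(6) + P(-7))² = (-13/10 + (3 - 1*(-7)))² = (-13/10 + (3 + 7))² = (-13/10 + 10)² = (87/10)² = 7569/100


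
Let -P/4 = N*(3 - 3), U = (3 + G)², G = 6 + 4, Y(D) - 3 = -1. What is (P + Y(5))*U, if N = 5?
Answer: 338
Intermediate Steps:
Y(D) = 2 (Y(D) = 3 - 1 = 2)
G = 10
U = 169 (U = (3 + 10)² = 13² = 169)
P = 0 (P = -20*(3 - 3) = -20*0 = -4*0 = 0)
(P + Y(5))*U = (0 + 2)*169 = 2*169 = 338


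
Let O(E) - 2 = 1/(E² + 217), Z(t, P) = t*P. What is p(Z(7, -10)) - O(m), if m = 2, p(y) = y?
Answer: -15913/221 ≈ -72.005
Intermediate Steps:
Z(t, P) = P*t
O(E) = 2 + 1/(217 + E²) (O(E) = 2 + 1/(E² + 217) = 2 + 1/(217 + E²))
p(Z(7, -10)) - O(m) = -10*7 - (435 + 2*2²)/(217 + 2²) = -70 - (435 + 2*4)/(217 + 4) = -70 - (435 + 8)/221 = -70 - 443/221 = -15913/221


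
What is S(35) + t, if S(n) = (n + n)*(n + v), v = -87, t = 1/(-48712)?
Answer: -177311681/48712 ≈ -3640.0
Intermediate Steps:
t = -1/48712 ≈ -2.0529e-5
S(n) = 2*n*(-87 + n) (S(n) = (n + n)*(n - 87) = (2*n)*(-87 + n) = 2*n*(-87 + n))
S(35) + t = 2*35*(-87 + 35) - 1/48712 = 2*35*(-52) - 1/48712 = -3640 - 1/48712 = -177311681/48712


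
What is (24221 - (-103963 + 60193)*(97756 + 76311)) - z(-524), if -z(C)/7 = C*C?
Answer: 7620858843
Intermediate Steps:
z(C) = -7*C² (z(C) = -7*C*C = -7*C²)
(24221 - (-103963 + 60193)*(97756 + 76311)) - z(-524) = (24221 - (-103963 + 60193)*(97756 + 76311)) - (-7)*(-524)² = (24221 - (-43770)*174067) - (-7)*274576 = (24221 - 1*(-7618912590)) - 1*(-1922032) = (24221 + 7618912590) + 1922032 = 7618936811 + 1922032 = 7620858843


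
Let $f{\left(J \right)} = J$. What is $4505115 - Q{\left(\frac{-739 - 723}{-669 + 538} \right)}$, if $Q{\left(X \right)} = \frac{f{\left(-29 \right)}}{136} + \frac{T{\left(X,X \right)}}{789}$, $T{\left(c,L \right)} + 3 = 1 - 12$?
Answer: $\frac{483416884745}{107304} \approx 4.5051 \cdot 10^{6}$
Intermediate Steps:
$T{\left(c,L \right)} = -14$ ($T{\left(c,L \right)} = -3 + \left(1 - 12\right) = -3 - 11 = -14$)
$Q{\left(X \right)} = - \frac{24785}{107304}$ ($Q{\left(X \right)} = - \frac{29}{136} - \frac{14}{789} = - \frac{24785}{107304}$)
$4505115 - Q{\left(\frac{-739 - 723}{-669 + 538} \right)} = 4505115 - - \frac{24785}{107304} = 4505115 + \frac{24785}{107304} = \frac{483416884745}{107304}$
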